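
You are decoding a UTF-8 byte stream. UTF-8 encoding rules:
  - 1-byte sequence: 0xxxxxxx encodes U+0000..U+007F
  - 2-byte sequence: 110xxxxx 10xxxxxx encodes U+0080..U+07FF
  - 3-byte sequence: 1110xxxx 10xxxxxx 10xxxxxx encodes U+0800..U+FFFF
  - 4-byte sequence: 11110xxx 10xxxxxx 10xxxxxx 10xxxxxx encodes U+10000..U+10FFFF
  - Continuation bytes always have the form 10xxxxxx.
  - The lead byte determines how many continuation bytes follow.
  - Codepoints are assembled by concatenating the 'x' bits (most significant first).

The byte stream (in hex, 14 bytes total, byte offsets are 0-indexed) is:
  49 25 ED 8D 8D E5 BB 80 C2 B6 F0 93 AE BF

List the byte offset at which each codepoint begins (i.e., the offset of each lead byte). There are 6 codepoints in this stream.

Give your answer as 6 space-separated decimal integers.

Byte[0]=49: 1-byte ASCII. cp=U+0049
Byte[1]=25: 1-byte ASCII. cp=U+0025
Byte[2]=ED: 3-byte lead, need 2 cont bytes. acc=0xD
Byte[3]=8D: continuation. acc=(acc<<6)|0x0D=0x34D
Byte[4]=8D: continuation. acc=(acc<<6)|0x0D=0xD34D
Completed: cp=U+D34D (starts at byte 2)
Byte[5]=E5: 3-byte lead, need 2 cont bytes. acc=0x5
Byte[6]=BB: continuation. acc=(acc<<6)|0x3B=0x17B
Byte[7]=80: continuation. acc=(acc<<6)|0x00=0x5EC0
Completed: cp=U+5EC0 (starts at byte 5)
Byte[8]=C2: 2-byte lead, need 1 cont bytes. acc=0x2
Byte[9]=B6: continuation. acc=(acc<<6)|0x36=0xB6
Completed: cp=U+00B6 (starts at byte 8)
Byte[10]=F0: 4-byte lead, need 3 cont bytes. acc=0x0
Byte[11]=93: continuation. acc=(acc<<6)|0x13=0x13
Byte[12]=AE: continuation. acc=(acc<<6)|0x2E=0x4EE
Byte[13]=BF: continuation. acc=(acc<<6)|0x3F=0x13BBF
Completed: cp=U+13BBF (starts at byte 10)

Answer: 0 1 2 5 8 10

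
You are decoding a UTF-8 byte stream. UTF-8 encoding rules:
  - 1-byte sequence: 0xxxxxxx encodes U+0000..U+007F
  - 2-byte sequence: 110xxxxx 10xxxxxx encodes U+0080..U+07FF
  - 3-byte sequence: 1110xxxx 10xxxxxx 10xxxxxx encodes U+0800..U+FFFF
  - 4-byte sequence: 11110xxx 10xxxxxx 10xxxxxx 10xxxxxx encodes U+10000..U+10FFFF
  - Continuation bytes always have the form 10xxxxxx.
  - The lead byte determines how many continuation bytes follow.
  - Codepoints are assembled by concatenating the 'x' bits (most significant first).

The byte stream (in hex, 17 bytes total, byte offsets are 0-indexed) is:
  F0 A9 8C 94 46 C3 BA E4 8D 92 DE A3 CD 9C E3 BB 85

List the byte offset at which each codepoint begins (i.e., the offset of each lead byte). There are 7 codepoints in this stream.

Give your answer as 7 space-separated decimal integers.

Answer: 0 4 5 7 10 12 14

Derivation:
Byte[0]=F0: 4-byte lead, need 3 cont bytes. acc=0x0
Byte[1]=A9: continuation. acc=(acc<<6)|0x29=0x29
Byte[2]=8C: continuation. acc=(acc<<6)|0x0C=0xA4C
Byte[3]=94: continuation. acc=(acc<<6)|0x14=0x29314
Completed: cp=U+29314 (starts at byte 0)
Byte[4]=46: 1-byte ASCII. cp=U+0046
Byte[5]=C3: 2-byte lead, need 1 cont bytes. acc=0x3
Byte[6]=BA: continuation. acc=(acc<<6)|0x3A=0xFA
Completed: cp=U+00FA (starts at byte 5)
Byte[7]=E4: 3-byte lead, need 2 cont bytes. acc=0x4
Byte[8]=8D: continuation. acc=(acc<<6)|0x0D=0x10D
Byte[9]=92: continuation. acc=(acc<<6)|0x12=0x4352
Completed: cp=U+4352 (starts at byte 7)
Byte[10]=DE: 2-byte lead, need 1 cont bytes. acc=0x1E
Byte[11]=A3: continuation. acc=(acc<<6)|0x23=0x7A3
Completed: cp=U+07A3 (starts at byte 10)
Byte[12]=CD: 2-byte lead, need 1 cont bytes. acc=0xD
Byte[13]=9C: continuation. acc=(acc<<6)|0x1C=0x35C
Completed: cp=U+035C (starts at byte 12)
Byte[14]=E3: 3-byte lead, need 2 cont bytes. acc=0x3
Byte[15]=BB: continuation. acc=(acc<<6)|0x3B=0xFB
Byte[16]=85: continuation. acc=(acc<<6)|0x05=0x3EC5
Completed: cp=U+3EC5 (starts at byte 14)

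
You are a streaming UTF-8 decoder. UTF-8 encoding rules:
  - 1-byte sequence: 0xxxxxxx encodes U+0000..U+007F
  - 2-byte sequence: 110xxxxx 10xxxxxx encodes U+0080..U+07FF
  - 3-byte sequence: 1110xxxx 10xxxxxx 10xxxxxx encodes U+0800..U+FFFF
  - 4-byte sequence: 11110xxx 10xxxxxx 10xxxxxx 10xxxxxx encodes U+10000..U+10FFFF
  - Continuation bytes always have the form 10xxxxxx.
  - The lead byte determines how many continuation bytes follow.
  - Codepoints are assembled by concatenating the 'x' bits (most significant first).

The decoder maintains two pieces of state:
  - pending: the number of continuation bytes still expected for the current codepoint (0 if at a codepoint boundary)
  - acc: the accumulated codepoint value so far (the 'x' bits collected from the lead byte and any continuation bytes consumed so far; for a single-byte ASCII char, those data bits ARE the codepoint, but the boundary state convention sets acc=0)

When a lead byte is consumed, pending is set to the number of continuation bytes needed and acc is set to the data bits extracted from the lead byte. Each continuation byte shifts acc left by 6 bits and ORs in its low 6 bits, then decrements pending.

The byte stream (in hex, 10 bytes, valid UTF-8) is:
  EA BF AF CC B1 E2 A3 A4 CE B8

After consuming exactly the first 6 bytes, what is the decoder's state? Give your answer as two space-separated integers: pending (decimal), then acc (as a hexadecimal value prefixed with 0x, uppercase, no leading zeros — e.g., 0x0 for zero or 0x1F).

Byte[0]=EA: 3-byte lead. pending=2, acc=0xA
Byte[1]=BF: continuation. acc=(acc<<6)|0x3F=0x2BF, pending=1
Byte[2]=AF: continuation. acc=(acc<<6)|0x2F=0xAFEF, pending=0
Byte[3]=CC: 2-byte lead. pending=1, acc=0xC
Byte[4]=B1: continuation. acc=(acc<<6)|0x31=0x331, pending=0
Byte[5]=E2: 3-byte lead. pending=2, acc=0x2

Answer: 2 0x2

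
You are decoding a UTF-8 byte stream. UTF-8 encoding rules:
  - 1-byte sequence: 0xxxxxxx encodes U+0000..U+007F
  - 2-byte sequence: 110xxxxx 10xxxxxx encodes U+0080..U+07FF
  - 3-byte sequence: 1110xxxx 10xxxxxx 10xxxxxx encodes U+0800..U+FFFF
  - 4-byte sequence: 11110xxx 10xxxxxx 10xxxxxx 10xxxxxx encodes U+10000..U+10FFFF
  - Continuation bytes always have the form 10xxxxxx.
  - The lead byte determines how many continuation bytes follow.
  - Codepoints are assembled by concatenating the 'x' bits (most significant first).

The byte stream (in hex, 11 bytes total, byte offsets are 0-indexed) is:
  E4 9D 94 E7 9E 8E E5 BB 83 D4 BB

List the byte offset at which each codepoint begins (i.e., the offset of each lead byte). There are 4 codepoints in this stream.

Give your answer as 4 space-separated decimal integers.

Byte[0]=E4: 3-byte lead, need 2 cont bytes. acc=0x4
Byte[1]=9D: continuation. acc=(acc<<6)|0x1D=0x11D
Byte[2]=94: continuation. acc=(acc<<6)|0x14=0x4754
Completed: cp=U+4754 (starts at byte 0)
Byte[3]=E7: 3-byte lead, need 2 cont bytes. acc=0x7
Byte[4]=9E: continuation. acc=(acc<<6)|0x1E=0x1DE
Byte[5]=8E: continuation. acc=(acc<<6)|0x0E=0x778E
Completed: cp=U+778E (starts at byte 3)
Byte[6]=E5: 3-byte lead, need 2 cont bytes. acc=0x5
Byte[7]=BB: continuation. acc=(acc<<6)|0x3B=0x17B
Byte[8]=83: continuation. acc=(acc<<6)|0x03=0x5EC3
Completed: cp=U+5EC3 (starts at byte 6)
Byte[9]=D4: 2-byte lead, need 1 cont bytes. acc=0x14
Byte[10]=BB: continuation. acc=(acc<<6)|0x3B=0x53B
Completed: cp=U+053B (starts at byte 9)

Answer: 0 3 6 9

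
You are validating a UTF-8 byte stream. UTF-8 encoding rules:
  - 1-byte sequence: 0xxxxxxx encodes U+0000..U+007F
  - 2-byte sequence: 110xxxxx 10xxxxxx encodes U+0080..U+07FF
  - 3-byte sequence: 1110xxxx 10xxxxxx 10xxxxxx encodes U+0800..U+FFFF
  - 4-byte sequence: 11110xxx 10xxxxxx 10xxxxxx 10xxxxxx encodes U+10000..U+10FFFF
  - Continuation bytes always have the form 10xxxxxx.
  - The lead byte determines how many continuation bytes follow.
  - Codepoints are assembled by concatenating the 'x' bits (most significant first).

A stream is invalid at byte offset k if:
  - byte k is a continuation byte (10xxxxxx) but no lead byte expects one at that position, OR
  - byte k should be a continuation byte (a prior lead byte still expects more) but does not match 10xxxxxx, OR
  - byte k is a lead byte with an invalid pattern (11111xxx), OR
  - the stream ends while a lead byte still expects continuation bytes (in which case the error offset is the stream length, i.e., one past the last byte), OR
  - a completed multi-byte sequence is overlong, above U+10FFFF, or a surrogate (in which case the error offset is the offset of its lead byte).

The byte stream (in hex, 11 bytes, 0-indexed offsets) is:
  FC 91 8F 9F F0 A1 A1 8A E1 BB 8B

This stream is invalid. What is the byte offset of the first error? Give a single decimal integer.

Answer: 0

Derivation:
Byte[0]=FC: INVALID lead byte (not 0xxx/110x/1110/11110)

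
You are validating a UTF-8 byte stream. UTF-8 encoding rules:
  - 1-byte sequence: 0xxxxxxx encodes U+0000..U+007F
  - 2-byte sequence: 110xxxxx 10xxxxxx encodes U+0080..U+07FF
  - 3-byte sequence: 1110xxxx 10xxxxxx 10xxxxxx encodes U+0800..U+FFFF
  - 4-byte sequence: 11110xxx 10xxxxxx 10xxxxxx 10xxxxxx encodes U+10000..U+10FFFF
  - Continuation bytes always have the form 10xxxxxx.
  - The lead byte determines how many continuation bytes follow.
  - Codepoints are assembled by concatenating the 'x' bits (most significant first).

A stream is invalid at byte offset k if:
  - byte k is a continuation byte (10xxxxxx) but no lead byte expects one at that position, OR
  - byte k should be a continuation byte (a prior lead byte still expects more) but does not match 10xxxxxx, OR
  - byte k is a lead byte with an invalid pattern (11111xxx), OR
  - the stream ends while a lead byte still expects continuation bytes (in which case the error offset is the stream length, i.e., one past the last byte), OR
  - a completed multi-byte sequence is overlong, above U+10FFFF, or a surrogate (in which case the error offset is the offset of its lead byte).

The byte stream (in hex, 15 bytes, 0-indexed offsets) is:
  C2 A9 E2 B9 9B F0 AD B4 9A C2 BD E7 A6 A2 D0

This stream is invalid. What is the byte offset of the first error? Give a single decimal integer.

Answer: 15

Derivation:
Byte[0]=C2: 2-byte lead, need 1 cont bytes. acc=0x2
Byte[1]=A9: continuation. acc=(acc<<6)|0x29=0xA9
Completed: cp=U+00A9 (starts at byte 0)
Byte[2]=E2: 3-byte lead, need 2 cont bytes. acc=0x2
Byte[3]=B9: continuation. acc=(acc<<6)|0x39=0xB9
Byte[4]=9B: continuation. acc=(acc<<6)|0x1B=0x2E5B
Completed: cp=U+2E5B (starts at byte 2)
Byte[5]=F0: 4-byte lead, need 3 cont bytes. acc=0x0
Byte[6]=AD: continuation. acc=(acc<<6)|0x2D=0x2D
Byte[7]=B4: continuation. acc=(acc<<6)|0x34=0xB74
Byte[8]=9A: continuation. acc=(acc<<6)|0x1A=0x2DD1A
Completed: cp=U+2DD1A (starts at byte 5)
Byte[9]=C2: 2-byte lead, need 1 cont bytes. acc=0x2
Byte[10]=BD: continuation. acc=(acc<<6)|0x3D=0xBD
Completed: cp=U+00BD (starts at byte 9)
Byte[11]=E7: 3-byte lead, need 2 cont bytes. acc=0x7
Byte[12]=A6: continuation. acc=(acc<<6)|0x26=0x1E6
Byte[13]=A2: continuation. acc=(acc<<6)|0x22=0x79A2
Completed: cp=U+79A2 (starts at byte 11)
Byte[14]=D0: 2-byte lead, need 1 cont bytes. acc=0x10
Byte[15]: stream ended, expected continuation. INVALID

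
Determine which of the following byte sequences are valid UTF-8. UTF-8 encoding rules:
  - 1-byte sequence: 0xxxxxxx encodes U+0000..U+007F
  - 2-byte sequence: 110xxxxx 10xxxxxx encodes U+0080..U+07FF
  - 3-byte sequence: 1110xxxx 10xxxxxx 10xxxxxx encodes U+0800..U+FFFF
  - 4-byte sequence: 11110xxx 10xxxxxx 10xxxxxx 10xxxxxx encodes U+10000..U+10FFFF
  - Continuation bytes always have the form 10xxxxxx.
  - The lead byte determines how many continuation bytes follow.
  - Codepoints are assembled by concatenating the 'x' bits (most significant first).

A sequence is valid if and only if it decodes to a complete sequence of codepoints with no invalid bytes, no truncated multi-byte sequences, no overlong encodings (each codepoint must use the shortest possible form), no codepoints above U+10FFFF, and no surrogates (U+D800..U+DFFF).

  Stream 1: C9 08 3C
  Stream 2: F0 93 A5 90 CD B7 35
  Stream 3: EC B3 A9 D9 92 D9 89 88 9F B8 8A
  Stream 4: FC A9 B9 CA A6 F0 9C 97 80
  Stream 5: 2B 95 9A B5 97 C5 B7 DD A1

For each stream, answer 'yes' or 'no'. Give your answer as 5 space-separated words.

Stream 1: error at byte offset 1. INVALID
Stream 2: decodes cleanly. VALID
Stream 3: error at byte offset 7. INVALID
Stream 4: error at byte offset 0. INVALID
Stream 5: error at byte offset 1. INVALID

Answer: no yes no no no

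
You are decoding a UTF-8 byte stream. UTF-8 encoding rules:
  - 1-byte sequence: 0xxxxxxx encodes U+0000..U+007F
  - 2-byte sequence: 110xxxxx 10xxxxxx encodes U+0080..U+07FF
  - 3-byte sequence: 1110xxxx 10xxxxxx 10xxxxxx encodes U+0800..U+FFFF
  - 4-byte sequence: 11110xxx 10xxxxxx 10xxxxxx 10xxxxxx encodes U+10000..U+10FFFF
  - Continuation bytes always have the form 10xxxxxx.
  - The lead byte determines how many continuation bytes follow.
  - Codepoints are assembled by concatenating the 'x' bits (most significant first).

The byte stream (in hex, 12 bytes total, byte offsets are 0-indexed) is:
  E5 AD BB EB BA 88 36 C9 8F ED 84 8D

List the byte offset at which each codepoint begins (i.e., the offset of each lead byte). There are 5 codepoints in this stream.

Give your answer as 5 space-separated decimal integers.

Answer: 0 3 6 7 9

Derivation:
Byte[0]=E5: 3-byte lead, need 2 cont bytes. acc=0x5
Byte[1]=AD: continuation. acc=(acc<<6)|0x2D=0x16D
Byte[2]=BB: continuation. acc=(acc<<6)|0x3B=0x5B7B
Completed: cp=U+5B7B (starts at byte 0)
Byte[3]=EB: 3-byte lead, need 2 cont bytes. acc=0xB
Byte[4]=BA: continuation. acc=(acc<<6)|0x3A=0x2FA
Byte[5]=88: continuation. acc=(acc<<6)|0x08=0xBE88
Completed: cp=U+BE88 (starts at byte 3)
Byte[6]=36: 1-byte ASCII. cp=U+0036
Byte[7]=C9: 2-byte lead, need 1 cont bytes. acc=0x9
Byte[8]=8F: continuation. acc=(acc<<6)|0x0F=0x24F
Completed: cp=U+024F (starts at byte 7)
Byte[9]=ED: 3-byte lead, need 2 cont bytes. acc=0xD
Byte[10]=84: continuation. acc=(acc<<6)|0x04=0x344
Byte[11]=8D: continuation. acc=(acc<<6)|0x0D=0xD10D
Completed: cp=U+D10D (starts at byte 9)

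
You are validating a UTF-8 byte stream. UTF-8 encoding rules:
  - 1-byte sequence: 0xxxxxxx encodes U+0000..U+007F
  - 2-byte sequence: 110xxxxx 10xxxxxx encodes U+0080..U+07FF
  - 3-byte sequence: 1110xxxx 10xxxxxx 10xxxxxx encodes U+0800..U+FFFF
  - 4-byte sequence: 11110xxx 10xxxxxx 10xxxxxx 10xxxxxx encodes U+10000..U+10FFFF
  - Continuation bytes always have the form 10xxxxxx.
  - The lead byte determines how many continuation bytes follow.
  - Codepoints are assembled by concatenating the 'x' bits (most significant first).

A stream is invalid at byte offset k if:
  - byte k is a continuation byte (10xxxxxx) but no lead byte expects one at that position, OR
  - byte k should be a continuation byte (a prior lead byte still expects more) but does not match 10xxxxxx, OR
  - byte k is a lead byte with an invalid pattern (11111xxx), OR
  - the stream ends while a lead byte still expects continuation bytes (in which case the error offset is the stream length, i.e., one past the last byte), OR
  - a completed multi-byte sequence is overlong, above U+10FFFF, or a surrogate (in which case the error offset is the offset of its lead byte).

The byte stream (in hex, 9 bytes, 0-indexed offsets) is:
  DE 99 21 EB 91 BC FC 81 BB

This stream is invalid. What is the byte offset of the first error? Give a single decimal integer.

Answer: 6

Derivation:
Byte[0]=DE: 2-byte lead, need 1 cont bytes. acc=0x1E
Byte[1]=99: continuation. acc=(acc<<6)|0x19=0x799
Completed: cp=U+0799 (starts at byte 0)
Byte[2]=21: 1-byte ASCII. cp=U+0021
Byte[3]=EB: 3-byte lead, need 2 cont bytes. acc=0xB
Byte[4]=91: continuation. acc=(acc<<6)|0x11=0x2D1
Byte[5]=BC: continuation. acc=(acc<<6)|0x3C=0xB47C
Completed: cp=U+B47C (starts at byte 3)
Byte[6]=FC: INVALID lead byte (not 0xxx/110x/1110/11110)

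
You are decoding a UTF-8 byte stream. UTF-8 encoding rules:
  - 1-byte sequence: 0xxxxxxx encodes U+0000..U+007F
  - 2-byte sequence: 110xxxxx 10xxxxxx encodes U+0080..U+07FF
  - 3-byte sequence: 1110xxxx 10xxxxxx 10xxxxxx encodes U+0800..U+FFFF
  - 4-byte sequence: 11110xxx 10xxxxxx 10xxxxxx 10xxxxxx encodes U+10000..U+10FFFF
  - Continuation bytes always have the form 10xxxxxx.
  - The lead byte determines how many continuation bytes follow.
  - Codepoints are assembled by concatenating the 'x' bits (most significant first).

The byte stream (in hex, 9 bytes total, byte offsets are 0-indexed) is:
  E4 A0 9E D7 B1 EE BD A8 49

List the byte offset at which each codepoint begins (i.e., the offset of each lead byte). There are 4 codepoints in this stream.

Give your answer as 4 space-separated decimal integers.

Byte[0]=E4: 3-byte lead, need 2 cont bytes. acc=0x4
Byte[1]=A0: continuation. acc=(acc<<6)|0x20=0x120
Byte[2]=9E: continuation. acc=(acc<<6)|0x1E=0x481E
Completed: cp=U+481E (starts at byte 0)
Byte[3]=D7: 2-byte lead, need 1 cont bytes. acc=0x17
Byte[4]=B1: continuation. acc=(acc<<6)|0x31=0x5F1
Completed: cp=U+05F1 (starts at byte 3)
Byte[5]=EE: 3-byte lead, need 2 cont bytes. acc=0xE
Byte[6]=BD: continuation. acc=(acc<<6)|0x3D=0x3BD
Byte[7]=A8: continuation. acc=(acc<<6)|0x28=0xEF68
Completed: cp=U+EF68 (starts at byte 5)
Byte[8]=49: 1-byte ASCII. cp=U+0049

Answer: 0 3 5 8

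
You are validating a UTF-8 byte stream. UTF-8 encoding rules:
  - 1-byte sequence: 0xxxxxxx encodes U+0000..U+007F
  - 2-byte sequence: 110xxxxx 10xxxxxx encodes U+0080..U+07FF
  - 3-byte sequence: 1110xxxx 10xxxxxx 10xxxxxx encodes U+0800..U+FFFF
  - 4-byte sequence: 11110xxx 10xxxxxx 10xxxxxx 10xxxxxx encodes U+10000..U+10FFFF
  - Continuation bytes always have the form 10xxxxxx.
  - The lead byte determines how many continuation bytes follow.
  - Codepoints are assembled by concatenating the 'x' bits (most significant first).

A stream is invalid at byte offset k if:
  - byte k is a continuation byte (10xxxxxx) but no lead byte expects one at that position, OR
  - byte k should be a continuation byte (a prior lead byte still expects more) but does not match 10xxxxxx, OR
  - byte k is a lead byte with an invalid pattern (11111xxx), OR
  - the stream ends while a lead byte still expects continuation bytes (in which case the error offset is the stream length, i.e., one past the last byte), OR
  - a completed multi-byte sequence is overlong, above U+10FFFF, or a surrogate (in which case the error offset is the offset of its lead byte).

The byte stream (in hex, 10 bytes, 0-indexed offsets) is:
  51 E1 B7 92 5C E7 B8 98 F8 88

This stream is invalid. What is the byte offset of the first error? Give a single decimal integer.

Byte[0]=51: 1-byte ASCII. cp=U+0051
Byte[1]=E1: 3-byte lead, need 2 cont bytes. acc=0x1
Byte[2]=B7: continuation. acc=(acc<<6)|0x37=0x77
Byte[3]=92: continuation. acc=(acc<<6)|0x12=0x1DD2
Completed: cp=U+1DD2 (starts at byte 1)
Byte[4]=5C: 1-byte ASCII. cp=U+005C
Byte[5]=E7: 3-byte lead, need 2 cont bytes. acc=0x7
Byte[6]=B8: continuation. acc=(acc<<6)|0x38=0x1F8
Byte[7]=98: continuation. acc=(acc<<6)|0x18=0x7E18
Completed: cp=U+7E18 (starts at byte 5)
Byte[8]=F8: INVALID lead byte (not 0xxx/110x/1110/11110)

Answer: 8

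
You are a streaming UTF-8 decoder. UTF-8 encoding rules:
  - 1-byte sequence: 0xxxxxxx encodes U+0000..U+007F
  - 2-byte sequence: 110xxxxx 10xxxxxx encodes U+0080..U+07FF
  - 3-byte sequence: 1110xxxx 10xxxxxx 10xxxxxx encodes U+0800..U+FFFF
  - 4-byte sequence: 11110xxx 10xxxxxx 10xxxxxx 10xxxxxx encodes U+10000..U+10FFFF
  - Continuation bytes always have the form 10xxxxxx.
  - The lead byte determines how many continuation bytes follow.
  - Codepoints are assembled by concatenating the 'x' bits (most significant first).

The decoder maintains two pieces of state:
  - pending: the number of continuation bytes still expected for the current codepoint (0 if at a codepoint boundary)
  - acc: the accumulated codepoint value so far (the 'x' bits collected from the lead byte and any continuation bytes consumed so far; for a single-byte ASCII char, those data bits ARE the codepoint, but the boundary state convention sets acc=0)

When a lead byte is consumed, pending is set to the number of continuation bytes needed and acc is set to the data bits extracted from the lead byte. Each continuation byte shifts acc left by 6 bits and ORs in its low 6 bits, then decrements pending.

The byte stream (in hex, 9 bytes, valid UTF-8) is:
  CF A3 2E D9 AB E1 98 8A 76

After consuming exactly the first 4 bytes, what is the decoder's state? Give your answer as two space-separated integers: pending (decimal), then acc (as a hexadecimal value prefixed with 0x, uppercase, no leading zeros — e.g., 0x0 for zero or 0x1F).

Byte[0]=CF: 2-byte lead. pending=1, acc=0xF
Byte[1]=A3: continuation. acc=(acc<<6)|0x23=0x3E3, pending=0
Byte[2]=2E: 1-byte. pending=0, acc=0x0
Byte[3]=D9: 2-byte lead. pending=1, acc=0x19

Answer: 1 0x19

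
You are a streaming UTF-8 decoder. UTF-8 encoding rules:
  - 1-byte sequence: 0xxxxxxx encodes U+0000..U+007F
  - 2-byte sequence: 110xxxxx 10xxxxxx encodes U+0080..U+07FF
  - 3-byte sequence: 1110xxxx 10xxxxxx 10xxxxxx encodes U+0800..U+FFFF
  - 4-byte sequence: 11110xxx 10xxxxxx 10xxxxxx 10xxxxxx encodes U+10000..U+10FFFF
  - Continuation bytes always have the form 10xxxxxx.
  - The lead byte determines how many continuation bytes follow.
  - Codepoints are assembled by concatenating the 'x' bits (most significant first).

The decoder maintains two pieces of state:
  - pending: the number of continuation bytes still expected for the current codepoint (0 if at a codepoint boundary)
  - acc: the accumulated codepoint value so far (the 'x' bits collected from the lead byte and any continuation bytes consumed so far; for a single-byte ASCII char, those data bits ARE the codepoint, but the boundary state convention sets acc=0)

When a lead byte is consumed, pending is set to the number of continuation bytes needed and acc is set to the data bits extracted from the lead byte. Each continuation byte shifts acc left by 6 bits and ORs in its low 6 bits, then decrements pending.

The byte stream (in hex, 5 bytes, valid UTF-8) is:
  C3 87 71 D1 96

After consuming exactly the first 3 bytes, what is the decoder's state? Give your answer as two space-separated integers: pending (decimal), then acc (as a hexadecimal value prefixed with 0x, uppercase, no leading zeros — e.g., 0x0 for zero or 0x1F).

Byte[0]=C3: 2-byte lead. pending=1, acc=0x3
Byte[1]=87: continuation. acc=(acc<<6)|0x07=0xC7, pending=0
Byte[2]=71: 1-byte. pending=0, acc=0x0

Answer: 0 0x0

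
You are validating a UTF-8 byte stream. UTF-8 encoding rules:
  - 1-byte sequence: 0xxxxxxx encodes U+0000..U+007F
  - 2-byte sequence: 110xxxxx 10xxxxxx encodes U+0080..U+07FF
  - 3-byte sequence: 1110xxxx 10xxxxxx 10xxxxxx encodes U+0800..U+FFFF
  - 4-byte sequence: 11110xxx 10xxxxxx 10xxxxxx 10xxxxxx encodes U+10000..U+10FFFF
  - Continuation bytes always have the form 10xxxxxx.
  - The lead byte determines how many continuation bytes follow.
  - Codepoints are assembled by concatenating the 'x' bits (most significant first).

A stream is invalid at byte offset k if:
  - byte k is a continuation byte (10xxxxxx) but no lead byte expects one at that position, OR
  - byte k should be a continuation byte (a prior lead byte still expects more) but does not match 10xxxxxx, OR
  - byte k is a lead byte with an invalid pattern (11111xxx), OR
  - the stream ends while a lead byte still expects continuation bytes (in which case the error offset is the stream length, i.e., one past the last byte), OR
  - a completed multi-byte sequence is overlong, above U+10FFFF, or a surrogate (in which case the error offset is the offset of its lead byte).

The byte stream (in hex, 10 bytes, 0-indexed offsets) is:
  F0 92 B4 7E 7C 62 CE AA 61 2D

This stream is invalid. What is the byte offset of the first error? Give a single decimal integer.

Byte[0]=F0: 4-byte lead, need 3 cont bytes. acc=0x0
Byte[1]=92: continuation. acc=(acc<<6)|0x12=0x12
Byte[2]=B4: continuation. acc=(acc<<6)|0x34=0x4B4
Byte[3]=7E: expected 10xxxxxx continuation. INVALID

Answer: 3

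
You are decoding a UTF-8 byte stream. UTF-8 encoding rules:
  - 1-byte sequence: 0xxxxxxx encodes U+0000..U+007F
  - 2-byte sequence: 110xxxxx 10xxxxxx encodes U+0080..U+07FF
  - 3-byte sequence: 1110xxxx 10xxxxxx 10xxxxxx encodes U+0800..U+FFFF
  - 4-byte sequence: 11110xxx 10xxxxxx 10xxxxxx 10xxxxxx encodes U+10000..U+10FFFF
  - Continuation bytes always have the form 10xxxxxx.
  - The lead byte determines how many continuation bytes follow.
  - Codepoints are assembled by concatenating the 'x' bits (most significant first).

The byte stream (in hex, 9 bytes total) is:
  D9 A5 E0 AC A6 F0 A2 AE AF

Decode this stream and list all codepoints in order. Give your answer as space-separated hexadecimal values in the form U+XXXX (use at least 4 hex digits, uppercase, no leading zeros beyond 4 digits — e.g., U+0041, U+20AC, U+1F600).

Answer: U+0665 U+0B26 U+22BAF

Derivation:
Byte[0]=D9: 2-byte lead, need 1 cont bytes. acc=0x19
Byte[1]=A5: continuation. acc=(acc<<6)|0x25=0x665
Completed: cp=U+0665 (starts at byte 0)
Byte[2]=E0: 3-byte lead, need 2 cont bytes. acc=0x0
Byte[3]=AC: continuation. acc=(acc<<6)|0x2C=0x2C
Byte[4]=A6: continuation. acc=(acc<<6)|0x26=0xB26
Completed: cp=U+0B26 (starts at byte 2)
Byte[5]=F0: 4-byte lead, need 3 cont bytes. acc=0x0
Byte[6]=A2: continuation. acc=(acc<<6)|0x22=0x22
Byte[7]=AE: continuation. acc=(acc<<6)|0x2E=0x8AE
Byte[8]=AF: continuation. acc=(acc<<6)|0x2F=0x22BAF
Completed: cp=U+22BAF (starts at byte 5)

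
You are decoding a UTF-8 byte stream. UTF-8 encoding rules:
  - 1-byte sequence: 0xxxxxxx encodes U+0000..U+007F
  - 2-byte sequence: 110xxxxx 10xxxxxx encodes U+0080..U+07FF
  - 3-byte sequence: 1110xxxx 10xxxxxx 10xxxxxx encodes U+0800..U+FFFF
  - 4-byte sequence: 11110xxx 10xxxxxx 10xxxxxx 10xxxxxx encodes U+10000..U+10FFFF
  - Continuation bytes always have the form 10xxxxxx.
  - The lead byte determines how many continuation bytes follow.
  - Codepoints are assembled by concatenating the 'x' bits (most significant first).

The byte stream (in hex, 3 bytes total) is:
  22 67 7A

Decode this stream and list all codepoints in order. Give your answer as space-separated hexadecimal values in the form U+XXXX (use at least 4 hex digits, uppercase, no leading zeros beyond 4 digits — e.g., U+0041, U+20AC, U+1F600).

Byte[0]=22: 1-byte ASCII. cp=U+0022
Byte[1]=67: 1-byte ASCII. cp=U+0067
Byte[2]=7A: 1-byte ASCII. cp=U+007A

Answer: U+0022 U+0067 U+007A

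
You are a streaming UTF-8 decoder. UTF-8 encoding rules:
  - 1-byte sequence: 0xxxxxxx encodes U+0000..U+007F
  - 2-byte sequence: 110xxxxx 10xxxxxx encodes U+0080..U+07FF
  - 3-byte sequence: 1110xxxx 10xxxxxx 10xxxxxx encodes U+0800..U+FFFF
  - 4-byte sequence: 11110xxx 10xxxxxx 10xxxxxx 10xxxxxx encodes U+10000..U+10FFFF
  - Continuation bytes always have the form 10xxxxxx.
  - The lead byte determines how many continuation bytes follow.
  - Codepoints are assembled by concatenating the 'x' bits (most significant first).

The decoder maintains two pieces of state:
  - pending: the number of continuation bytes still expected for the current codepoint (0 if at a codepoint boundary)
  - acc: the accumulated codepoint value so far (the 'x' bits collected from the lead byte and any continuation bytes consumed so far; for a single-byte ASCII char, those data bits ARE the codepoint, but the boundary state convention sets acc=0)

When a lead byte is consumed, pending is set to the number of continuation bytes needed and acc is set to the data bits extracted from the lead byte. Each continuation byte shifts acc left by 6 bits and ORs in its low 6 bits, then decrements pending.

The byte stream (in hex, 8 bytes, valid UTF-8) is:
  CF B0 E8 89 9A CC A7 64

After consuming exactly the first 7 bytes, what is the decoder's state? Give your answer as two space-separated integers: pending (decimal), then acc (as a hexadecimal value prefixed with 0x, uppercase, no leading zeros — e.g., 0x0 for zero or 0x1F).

Answer: 0 0x327

Derivation:
Byte[0]=CF: 2-byte lead. pending=1, acc=0xF
Byte[1]=B0: continuation. acc=(acc<<6)|0x30=0x3F0, pending=0
Byte[2]=E8: 3-byte lead. pending=2, acc=0x8
Byte[3]=89: continuation. acc=(acc<<6)|0x09=0x209, pending=1
Byte[4]=9A: continuation. acc=(acc<<6)|0x1A=0x825A, pending=0
Byte[5]=CC: 2-byte lead. pending=1, acc=0xC
Byte[6]=A7: continuation. acc=(acc<<6)|0x27=0x327, pending=0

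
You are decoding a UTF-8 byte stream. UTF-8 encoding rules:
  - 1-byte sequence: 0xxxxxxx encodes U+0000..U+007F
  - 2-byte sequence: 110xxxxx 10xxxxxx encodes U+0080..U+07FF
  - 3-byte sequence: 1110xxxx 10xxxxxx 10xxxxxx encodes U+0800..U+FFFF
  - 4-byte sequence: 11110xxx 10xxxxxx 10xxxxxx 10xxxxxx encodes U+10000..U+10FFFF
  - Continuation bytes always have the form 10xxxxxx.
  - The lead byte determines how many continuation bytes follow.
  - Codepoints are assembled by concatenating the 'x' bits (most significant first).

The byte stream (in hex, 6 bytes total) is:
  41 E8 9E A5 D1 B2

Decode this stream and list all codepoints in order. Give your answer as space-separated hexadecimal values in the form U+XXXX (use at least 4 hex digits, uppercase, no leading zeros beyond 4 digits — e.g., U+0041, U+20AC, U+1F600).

Byte[0]=41: 1-byte ASCII. cp=U+0041
Byte[1]=E8: 3-byte lead, need 2 cont bytes. acc=0x8
Byte[2]=9E: continuation. acc=(acc<<6)|0x1E=0x21E
Byte[3]=A5: continuation. acc=(acc<<6)|0x25=0x87A5
Completed: cp=U+87A5 (starts at byte 1)
Byte[4]=D1: 2-byte lead, need 1 cont bytes. acc=0x11
Byte[5]=B2: continuation. acc=(acc<<6)|0x32=0x472
Completed: cp=U+0472 (starts at byte 4)

Answer: U+0041 U+87A5 U+0472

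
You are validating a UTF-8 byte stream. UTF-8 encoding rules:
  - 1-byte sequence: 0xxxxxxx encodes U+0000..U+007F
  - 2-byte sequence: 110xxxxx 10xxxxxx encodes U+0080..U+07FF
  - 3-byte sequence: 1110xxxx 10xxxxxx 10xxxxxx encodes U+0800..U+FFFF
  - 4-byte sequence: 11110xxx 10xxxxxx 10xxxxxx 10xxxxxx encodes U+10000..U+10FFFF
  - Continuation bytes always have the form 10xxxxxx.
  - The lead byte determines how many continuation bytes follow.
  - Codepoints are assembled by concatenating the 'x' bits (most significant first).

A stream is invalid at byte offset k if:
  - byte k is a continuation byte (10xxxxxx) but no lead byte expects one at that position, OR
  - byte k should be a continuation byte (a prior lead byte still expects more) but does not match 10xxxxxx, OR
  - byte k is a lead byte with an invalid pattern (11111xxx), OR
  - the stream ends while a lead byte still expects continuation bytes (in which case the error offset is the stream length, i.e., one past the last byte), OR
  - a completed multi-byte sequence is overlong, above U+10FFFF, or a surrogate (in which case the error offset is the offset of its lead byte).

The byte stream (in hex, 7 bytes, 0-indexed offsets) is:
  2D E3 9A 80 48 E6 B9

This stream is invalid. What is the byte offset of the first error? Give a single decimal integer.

Byte[0]=2D: 1-byte ASCII. cp=U+002D
Byte[1]=E3: 3-byte lead, need 2 cont bytes. acc=0x3
Byte[2]=9A: continuation. acc=(acc<<6)|0x1A=0xDA
Byte[3]=80: continuation. acc=(acc<<6)|0x00=0x3680
Completed: cp=U+3680 (starts at byte 1)
Byte[4]=48: 1-byte ASCII. cp=U+0048
Byte[5]=E6: 3-byte lead, need 2 cont bytes. acc=0x6
Byte[6]=B9: continuation. acc=(acc<<6)|0x39=0x1B9
Byte[7]: stream ended, expected continuation. INVALID

Answer: 7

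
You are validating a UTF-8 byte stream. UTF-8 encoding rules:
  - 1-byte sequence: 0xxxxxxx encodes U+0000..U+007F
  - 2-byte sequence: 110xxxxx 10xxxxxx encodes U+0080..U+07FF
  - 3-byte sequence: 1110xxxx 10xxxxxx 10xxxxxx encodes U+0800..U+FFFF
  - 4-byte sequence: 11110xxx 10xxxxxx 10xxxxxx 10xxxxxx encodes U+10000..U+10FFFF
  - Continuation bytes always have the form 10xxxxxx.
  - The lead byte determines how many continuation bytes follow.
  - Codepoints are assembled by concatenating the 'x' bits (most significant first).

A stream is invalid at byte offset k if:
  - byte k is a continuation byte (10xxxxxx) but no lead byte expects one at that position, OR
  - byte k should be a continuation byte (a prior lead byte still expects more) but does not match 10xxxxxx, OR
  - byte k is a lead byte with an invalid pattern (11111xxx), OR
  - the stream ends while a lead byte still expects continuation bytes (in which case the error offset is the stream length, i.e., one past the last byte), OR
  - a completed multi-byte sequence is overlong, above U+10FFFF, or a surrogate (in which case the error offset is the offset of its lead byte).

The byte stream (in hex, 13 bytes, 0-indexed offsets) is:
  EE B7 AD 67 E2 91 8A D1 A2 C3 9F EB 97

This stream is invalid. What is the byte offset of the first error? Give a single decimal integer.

Byte[0]=EE: 3-byte lead, need 2 cont bytes. acc=0xE
Byte[1]=B7: continuation. acc=(acc<<6)|0x37=0x3B7
Byte[2]=AD: continuation. acc=(acc<<6)|0x2D=0xEDED
Completed: cp=U+EDED (starts at byte 0)
Byte[3]=67: 1-byte ASCII. cp=U+0067
Byte[4]=E2: 3-byte lead, need 2 cont bytes. acc=0x2
Byte[5]=91: continuation. acc=(acc<<6)|0x11=0x91
Byte[6]=8A: continuation. acc=(acc<<6)|0x0A=0x244A
Completed: cp=U+244A (starts at byte 4)
Byte[7]=D1: 2-byte lead, need 1 cont bytes. acc=0x11
Byte[8]=A2: continuation. acc=(acc<<6)|0x22=0x462
Completed: cp=U+0462 (starts at byte 7)
Byte[9]=C3: 2-byte lead, need 1 cont bytes. acc=0x3
Byte[10]=9F: continuation. acc=(acc<<6)|0x1F=0xDF
Completed: cp=U+00DF (starts at byte 9)
Byte[11]=EB: 3-byte lead, need 2 cont bytes. acc=0xB
Byte[12]=97: continuation. acc=(acc<<6)|0x17=0x2D7
Byte[13]: stream ended, expected continuation. INVALID

Answer: 13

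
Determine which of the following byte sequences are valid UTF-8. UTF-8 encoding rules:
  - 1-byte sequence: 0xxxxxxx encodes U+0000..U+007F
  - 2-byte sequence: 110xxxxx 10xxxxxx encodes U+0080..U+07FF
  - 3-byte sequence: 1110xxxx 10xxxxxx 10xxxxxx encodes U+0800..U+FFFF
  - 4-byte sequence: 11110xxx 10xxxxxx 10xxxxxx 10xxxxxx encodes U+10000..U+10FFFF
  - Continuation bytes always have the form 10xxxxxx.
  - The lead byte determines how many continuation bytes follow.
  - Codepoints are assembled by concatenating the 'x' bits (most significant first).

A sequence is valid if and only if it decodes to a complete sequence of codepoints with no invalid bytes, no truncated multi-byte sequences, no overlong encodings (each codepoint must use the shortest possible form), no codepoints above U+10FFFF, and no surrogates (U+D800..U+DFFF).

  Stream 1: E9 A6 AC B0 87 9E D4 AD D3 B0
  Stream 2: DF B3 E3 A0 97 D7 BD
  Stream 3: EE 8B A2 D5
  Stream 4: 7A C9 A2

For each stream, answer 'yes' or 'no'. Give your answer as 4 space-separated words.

Stream 1: error at byte offset 3. INVALID
Stream 2: decodes cleanly. VALID
Stream 3: error at byte offset 4. INVALID
Stream 4: decodes cleanly. VALID

Answer: no yes no yes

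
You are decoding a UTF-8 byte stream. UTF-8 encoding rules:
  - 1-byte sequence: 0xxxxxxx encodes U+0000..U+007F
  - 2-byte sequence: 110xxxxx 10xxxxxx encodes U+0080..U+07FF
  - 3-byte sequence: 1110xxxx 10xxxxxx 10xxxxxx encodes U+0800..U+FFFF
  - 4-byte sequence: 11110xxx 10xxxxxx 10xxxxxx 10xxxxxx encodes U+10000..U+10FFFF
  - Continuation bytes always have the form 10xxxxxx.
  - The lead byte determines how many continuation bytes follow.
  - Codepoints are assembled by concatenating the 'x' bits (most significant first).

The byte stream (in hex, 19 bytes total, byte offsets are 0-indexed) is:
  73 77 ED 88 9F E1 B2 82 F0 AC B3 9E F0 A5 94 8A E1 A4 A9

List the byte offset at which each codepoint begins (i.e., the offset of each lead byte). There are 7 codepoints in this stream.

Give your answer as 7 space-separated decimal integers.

Answer: 0 1 2 5 8 12 16

Derivation:
Byte[0]=73: 1-byte ASCII. cp=U+0073
Byte[1]=77: 1-byte ASCII. cp=U+0077
Byte[2]=ED: 3-byte lead, need 2 cont bytes. acc=0xD
Byte[3]=88: continuation. acc=(acc<<6)|0x08=0x348
Byte[4]=9F: continuation. acc=(acc<<6)|0x1F=0xD21F
Completed: cp=U+D21F (starts at byte 2)
Byte[5]=E1: 3-byte lead, need 2 cont bytes. acc=0x1
Byte[6]=B2: continuation. acc=(acc<<6)|0x32=0x72
Byte[7]=82: continuation. acc=(acc<<6)|0x02=0x1C82
Completed: cp=U+1C82 (starts at byte 5)
Byte[8]=F0: 4-byte lead, need 3 cont bytes. acc=0x0
Byte[9]=AC: continuation. acc=(acc<<6)|0x2C=0x2C
Byte[10]=B3: continuation. acc=(acc<<6)|0x33=0xB33
Byte[11]=9E: continuation. acc=(acc<<6)|0x1E=0x2CCDE
Completed: cp=U+2CCDE (starts at byte 8)
Byte[12]=F0: 4-byte lead, need 3 cont bytes. acc=0x0
Byte[13]=A5: continuation. acc=(acc<<6)|0x25=0x25
Byte[14]=94: continuation. acc=(acc<<6)|0x14=0x954
Byte[15]=8A: continuation. acc=(acc<<6)|0x0A=0x2550A
Completed: cp=U+2550A (starts at byte 12)
Byte[16]=E1: 3-byte lead, need 2 cont bytes. acc=0x1
Byte[17]=A4: continuation. acc=(acc<<6)|0x24=0x64
Byte[18]=A9: continuation. acc=(acc<<6)|0x29=0x1929
Completed: cp=U+1929 (starts at byte 16)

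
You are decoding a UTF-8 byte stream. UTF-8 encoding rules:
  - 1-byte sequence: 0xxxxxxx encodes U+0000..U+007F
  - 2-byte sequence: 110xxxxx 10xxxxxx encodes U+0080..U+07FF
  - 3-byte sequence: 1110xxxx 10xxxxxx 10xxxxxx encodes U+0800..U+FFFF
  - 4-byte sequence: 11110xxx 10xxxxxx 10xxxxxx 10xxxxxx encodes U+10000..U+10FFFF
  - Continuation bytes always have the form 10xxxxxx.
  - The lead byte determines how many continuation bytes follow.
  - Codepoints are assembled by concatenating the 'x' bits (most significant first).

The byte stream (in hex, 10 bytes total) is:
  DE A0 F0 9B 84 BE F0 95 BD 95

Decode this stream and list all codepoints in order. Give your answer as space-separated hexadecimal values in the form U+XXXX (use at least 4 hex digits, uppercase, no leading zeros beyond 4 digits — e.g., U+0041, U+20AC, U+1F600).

Answer: U+07A0 U+1B13E U+15F55

Derivation:
Byte[0]=DE: 2-byte lead, need 1 cont bytes. acc=0x1E
Byte[1]=A0: continuation. acc=(acc<<6)|0x20=0x7A0
Completed: cp=U+07A0 (starts at byte 0)
Byte[2]=F0: 4-byte lead, need 3 cont bytes. acc=0x0
Byte[3]=9B: continuation. acc=(acc<<6)|0x1B=0x1B
Byte[4]=84: continuation. acc=(acc<<6)|0x04=0x6C4
Byte[5]=BE: continuation. acc=(acc<<6)|0x3E=0x1B13E
Completed: cp=U+1B13E (starts at byte 2)
Byte[6]=F0: 4-byte lead, need 3 cont bytes. acc=0x0
Byte[7]=95: continuation. acc=(acc<<6)|0x15=0x15
Byte[8]=BD: continuation. acc=(acc<<6)|0x3D=0x57D
Byte[9]=95: continuation. acc=(acc<<6)|0x15=0x15F55
Completed: cp=U+15F55 (starts at byte 6)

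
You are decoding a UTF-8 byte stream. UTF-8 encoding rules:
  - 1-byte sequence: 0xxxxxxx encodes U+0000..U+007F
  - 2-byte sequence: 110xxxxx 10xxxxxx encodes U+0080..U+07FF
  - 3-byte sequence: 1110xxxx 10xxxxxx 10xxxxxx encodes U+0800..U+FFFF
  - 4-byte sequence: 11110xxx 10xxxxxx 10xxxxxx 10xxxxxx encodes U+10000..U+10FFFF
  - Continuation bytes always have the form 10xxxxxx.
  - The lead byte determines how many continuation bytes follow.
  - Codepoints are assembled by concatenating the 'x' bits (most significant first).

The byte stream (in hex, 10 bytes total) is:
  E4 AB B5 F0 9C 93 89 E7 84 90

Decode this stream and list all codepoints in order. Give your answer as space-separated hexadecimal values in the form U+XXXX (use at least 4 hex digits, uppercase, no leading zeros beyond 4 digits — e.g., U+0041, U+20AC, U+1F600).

Answer: U+4AF5 U+1C4C9 U+7110

Derivation:
Byte[0]=E4: 3-byte lead, need 2 cont bytes. acc=0x4
Byte[1]=AB: continuation. acc=(acc<<6)|0x2B=0x12B
Byte[2]=B5: continuation. acc=(acc<<6)|0x35=0x4AF5
Completed: cp=U+4AF5 (starts at byte 0)
Byte[3]=F0: 4-byte lead, need 3 cont bytes. acc=0x0
Byte[4]=9C: continuation. acc=(acc<<6)|0x1C=0x1C
Byte[5]=93: continuation. acc=(acc<<6)|0x13=0x713
Byte[6]=89: continuation. acc=(acc<<6)|0x09=0x1C4C9
Completed: cp=U+1C4C9 (starts at byte 3)
Byte[7]=E7: 3-byte lead, need 2 cont bytes. acc=0x7
Byte[8]=84: continuation. acc=(acc<<6)|0x04=0x1C4
Byte[9]=90: continuation. acc=(acc<<6)|0x10=0x7110
Completed: cp=U+7110 (starts at byte 7)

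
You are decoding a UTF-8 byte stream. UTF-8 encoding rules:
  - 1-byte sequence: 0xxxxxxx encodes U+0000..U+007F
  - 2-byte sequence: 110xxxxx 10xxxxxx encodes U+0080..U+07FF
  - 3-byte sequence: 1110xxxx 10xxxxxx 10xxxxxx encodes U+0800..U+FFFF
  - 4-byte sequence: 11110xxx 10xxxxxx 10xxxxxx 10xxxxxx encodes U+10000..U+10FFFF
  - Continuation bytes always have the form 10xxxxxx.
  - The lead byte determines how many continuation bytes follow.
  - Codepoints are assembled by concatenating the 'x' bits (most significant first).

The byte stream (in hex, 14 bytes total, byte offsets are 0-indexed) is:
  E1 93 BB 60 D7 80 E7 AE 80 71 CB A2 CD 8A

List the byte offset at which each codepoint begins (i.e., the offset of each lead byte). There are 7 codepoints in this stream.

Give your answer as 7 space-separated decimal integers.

Byte[0]=E1: 3-byte lead, need 2 cont bytes. acc=0x1
Byte[1]=93: continuation. acc=(acc<<6)|0x13=0x53
Byte[2]=BB: continuation. acc=(acc<<6)|0x3B=0x14FB
Completed: cp=U+14FB (starts at byte 0)
Byte[3]=60: 1-byte ASCII. cp=U+0060
Byte[4]=D7: 2-byte lead, need 1 cont bytes. acc=0x17
Byte[5]=80: continuation. acc=(acc<<6)|0x00=0x5C0
Completed: cp=U+05C0 (starts at byte 4)
Byte[6]=E7: 3-byte lead, need 2 cont bytes. acc=0x7
Byte[7]=AE: continuation. acc=(acc<<6)|0x2E=0x1EE
Byte[8]=80: continuation. acc=(acc<<6)|0x00=0x7B80
Completed: cp=U+7B80 (starts at byte 6)
Byte[9]=71: 1-byte ASCII. cp=U+0071
Byte[10]=CB: 2-byte lead, need 1 cont bytes. acc=0xB
Byte[11]=A2: continuation. acc=(acc<<6)|0x22=0x2E2
Completed: cp=U+02E2 (starts at byte 10)
Byte[12]=CD: 2-byte lead, need 1 cont bytes. acc=0xD
Byte[13]=8A: continuation. acc=(acc<<6)|0x0A=0x34A
Completed: cp=U+034A (starts at byte 12)

Answer: 0 3 4 6 9 10 12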